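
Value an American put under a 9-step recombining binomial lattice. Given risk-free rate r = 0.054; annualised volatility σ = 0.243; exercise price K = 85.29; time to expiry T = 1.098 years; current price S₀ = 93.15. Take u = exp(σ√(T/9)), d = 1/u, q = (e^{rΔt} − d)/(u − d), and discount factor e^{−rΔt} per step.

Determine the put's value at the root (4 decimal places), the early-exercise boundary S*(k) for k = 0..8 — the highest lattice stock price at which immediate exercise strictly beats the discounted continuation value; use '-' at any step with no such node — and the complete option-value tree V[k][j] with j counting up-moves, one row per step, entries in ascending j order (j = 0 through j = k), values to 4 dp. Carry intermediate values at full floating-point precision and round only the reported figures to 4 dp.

Δt=0.12200  u=1.08858  d=0.91863  q=0.51768  discount=0.99343
step 9 (expiry): payoffs max(K−S,0) = 41.8958 33.8674 24.3537 13.0797 0.0000 0.0000 0.0000 0.0000 0.0000 0.0000
step 8: (k=8,j=0): S=47.2381, (K−S)⁺=38.0519, hold=37.4918 ⇒ V=38.0519 exercise | (k=8,j=1): S=55.9777, (K−S)⁺=29.3123, hold=28.7522 ⇒ V=29.3123 exercise | (k=8,j=2): S=66.3342, (K−S)⁺=18.9558, hold=18.3957 ⇒ V=18.9558 exercise | (k=8,j=3): S=78.6068, (K−S)⁺=6.6832, hold=6.2671 ⇒ V=6.6832 exercise | (k=8,j=4): S=93.1500, (K−S)⁺=0.0000, hold=0.0000 ⇒ V=0.0000 continue | (k=8,j=5): S=110.3838, (K−S)⁺=0.0000, hold=0.0000 ⇒ V=0.0000 continue | (k=8,j=6): S=130.8061, (K−S)⁺=0.0000, hold=0.0000 ⇒ V=0.0000 continue | (k=8,j=7): S=155.0067, (K−S)⁺=0.0000, hold=0.0000 ⇒ V=0.0000 continue | (k=8,j=8): S=183.6848, (K−S)⁺=0.0000, hold=0.0000 ⇒ V=0.0000 continue  boundary S*=78.6068
step 7: (k=7,j=0): S=51.4226, (K−S)⁺=33.8674, hold=33.3074 ⇒ V=33.8674 exercise | (k=7,j=1): S=60.9363, (K−S)⁺=24.3537, hold=23.7936 ⇒ V=24.3537 exercise | (k=7,j=2): S=72.2103, (K−S)⁺=13.0797, hold=12.5197 ⇒ V=13.0797 exercise | (k=7,j=3): S=85.5700, (K−S)⁺=0.0000, hold=3.2022 ⇒ V=3.2022 continue | (k=7,j=4): S=101.4014, (K−S)⁺=0.0000, hold=0.0000 ⇒ V=0.0000 continue | (k=7,j=5): S=120.1619, (K−S)⁺=0.0000, hold=0.0000 ⇒ V=0.0000 continue | (k=7,j=6): S=142.3932, (K−S)⁺=0.0000, hold=0.0000 ⇒ V=0.0000 continue | (k=7,j=7): S=168.7376, (K−S)⁺=0.0000, hold=0.0000 ⇒ V=0.0000 continue  boundary S*=72.2103
step 6: (k=6,j=0): S=55.9777, (K−S)⁺=29.3123, hold=28.7522 ⇒ V=29.3123 exercise | (k=6,j=1): S=66.3342, (K−S)⁺=18.9558, hold=18.3957 ⇒ V=18.9558 exercise | (k=6,j=2): S=78.6068, (K−S)⁺=6.6832, hold=7.9140 ⇒ V=7.9140 continue | (k=6,j=3): S=93.1500, (K−S)⁺=0.0000, hold=1.5343 ⇒ V=1.5343 continue | (k=6,j=4): S=110.3838, (K−S)⁺=0.0000, hold=0.0000 ⇒ V=0.0000 continue | (k=6,j=5): S=130.8061, (K−S)⁺=0.0000, hold=0.0000 ⇒ V=0.0000 continue | (k=6,j=6): S=155.0067, (K−S)⁺=0.0000, hold=0.0000 ⇒ V=0.0000 continue  boundary S*=66.3342
step 5: (k=5,j=0): S=60.9363, (K−S)⁺=24.3537, hold=23.7936 ⇒ V=24.3537 exercise | (k=5,j=1): S=72.2103, (K−S)⁺=13.0797, hold=13.1527 ⇒ V=13.1527 continue | (k=5,j=2): S=85.5700, (K−S)⁺=0.0000, hold=4.5811 ⇒ V=4.5811 continue | (k=5,j=3): S=101.4014, (K−S)⁺=0.0000, hold=0.7352 ⇒ V=0.7352 continue | (k=5,j=4): S=120.1619, (K−S)⁺=0.0000, hold=0.0000 ⇒ V=0.0000 continue | (k=5,j=5): S=142.3932, (K−S)⁺=0.0000, hold=0.0000 ⇒ V=0.0000 continue  boundary S*=60.9363
step 4: (k=4,j=0): S=66.3342, (K−S)⁺=18.9558, hold=18.4332 ⇒ V=18.9558 exercise | (k=4,j=1): S=78.6068, (K−S)⁺=6.6832, hold=8.6581 ⇒ V=8.6581 continue | (k=4,j=2): S=93.1500, (K−S)⁺=0.0000, hold=2.5731 ⇒ V=2.5731 continue | (k=4,j=3): S=110.3838, (K−S)⁺=0.0000, hold=0.3523 ⇒ V=0.3523 continue | (k=4,j=4): S=130.8061, (K−S)⁺=0.0000, hold=0.0000 ⇒ V=0.0000 continue  boundary S*=66.3342
step 3: (k=3,j=0): S=72.2103, (K−S)⁺=13.0797, hold=13.5353 ⇒ V=13.5353 continue | (k=3,j=1): S=85.5700, (K−S)⁺=0.0000, hold=5.4718 ⇒ V=5.4718 continue | (k=3,j=2): S=101.4014, (K−S)⁺=0.0000, hold=1.4141 ⇒ V=1.4141 continue | (k=3,j=3): S=120.1619, (K−S)⁺=0.0000, hold=0.1688 ⇒ V=0.1688 continue  boundary S*=-
step 2: (k=2,j=0): S=78.6068, (K−S)⁺=6.6832, hold=9.2995 ⇒ V=9.2995 continue | (k=2,j=1): S=93.1500, (K−S)⁺=0.0000, hold=3.3490 ⇒ V=3.3490 continue | (k=2,j=2): S=110.3838, (K−S)⁺=0.0000, hold=0.7643 ⇒ V=0.7643 continue  boundary S*=-
step 1: (k=1,j=0): S=85.5700, (K−S)⁺=0.0000, hold=6.1782 ⇒ V=6.1782 continue | (k=1,j=1): S=101.4014, (K−S)⁺=0.0000, hold=1.9978 ⇒ V=1.9978 continue  boundary S*=-
step 0: (k=0,j=0): S=93.1500, (K−S)⁺=0.0000, hold=3.9877 ⇒ V=3.9877 continue  boundary S*=-

price = 3.9877
boundary = - - - - 66.3342 60.9363 66.3342 72.2103 78.6068
tree:
3.9877
6.1782 1.9978
9.2995 3.3490 0.7643
13.5353 5.4718 1.4141 0.1688
18.9558 8.6581 2.5731 0.3523 0.0000
24.3537 13.1527 4.5811 0.7352 0.0000 0.0000
29.3123 18.9558 7.9140 1.5343 0.0000 0.0000 0.0000
33.8674 24.3537 13.0797 3.2022 0.0000 0.0000 0.0000 0.0000
38.0519 29.3123 18.9558 6.6832 0.0000 0.0000 0.0000 0.0000 0.0000
41.8958 33.8674 24.3537 13.0797 0.0000 0.0000 0.0000 0.0000 0.0000 0.0000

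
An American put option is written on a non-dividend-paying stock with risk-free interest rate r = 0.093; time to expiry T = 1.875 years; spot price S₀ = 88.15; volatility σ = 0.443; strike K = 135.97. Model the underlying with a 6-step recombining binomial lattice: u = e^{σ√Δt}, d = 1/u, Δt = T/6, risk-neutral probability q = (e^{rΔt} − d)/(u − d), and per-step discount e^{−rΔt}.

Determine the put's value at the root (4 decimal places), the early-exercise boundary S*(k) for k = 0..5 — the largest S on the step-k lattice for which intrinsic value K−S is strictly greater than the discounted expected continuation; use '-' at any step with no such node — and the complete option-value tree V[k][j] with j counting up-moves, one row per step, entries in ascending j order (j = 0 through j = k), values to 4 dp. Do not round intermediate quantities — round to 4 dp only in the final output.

price = 47.9856
boundary = - 68.8132 88.1500 68.8132 88.1500 68.8132
tree:
47.9856
67.1568 31.4543
82.2519 47.8200 16.7785
94.0356 67.1568 28.8562 5.5664
103.2344 82.2519 47.8200 11.4004 0.0000
110.4154 94.0356 67.1568 23.3488 0.0000 0.0000
116.0211 103.2344 82.2519 47.8200 0.0000 0.0000 0.0000

Δt=0.31250  u=1.28100  d=0.78064  q=0.49734  discount=0.97136
step 6 (expiry): payoffs max(K−S,0) = 116.0211 103.2344 82.2519 47.8200 0.0000 0.0000 0.0000
step 5: (k=5,j=0): S=25.5546, (K−S)⁺=110.4154, hold=106.5206 ⇒ V=110.4154 exercise | (k=5,j=1): S=41.9344, (K−S)⁺=94.0356, hold=90.1408 ⇒ V=94.0356 exercise | (k=5,j=2): S=68.8132, (K−S)⁺=67.1568, hold=63.2621 ⇒ V=67.1568 exercise | (k=5,j=3): S=112.9205, (K−S)⁺=23.0495, hold=23.3488 ⇒ V=23.3488 continue | (k=5,j=4): S=185.2995, (K−S)⁺=0.0000, hold=0.0000 ⇒ V=0.0000 continue | (k=5,j=5): S=304.0714, (K−S)⁺=0.0000, hold=0.0000 ⇒ V=0.0000 continue  boundary S*=68.8132
step 4: (k=4,j=0): S=32.7356, (K−S)⁺=103.2344, hold=99.3397 ⇒ V=103.2344 exercise | (k=4,j=1): S=53.7181, (K−S)⁺=82.2519, hold=78.3571 ⇒ V=82.2519 exercise | (k=4,j=2): S=88.1500, (K−S)⁺=47.8200, hold=44.0698 ⇒ V=47.8200 exercise | (k=4,j=3): S=144.6517, (K−S)⁺=0.0000, hold=11.4004 ⇒ V=11.4004 continue | (k=4,j=4): S=237.3695, (K−S)⁺=0.0000, hold=0.0000 ⇒ V=0.0000 continue  boundary S*=88.1500
step 3: (k=3,j=0): S=41.9344, (K−S)⁺=94.0356, hold=90.1408 ⇒ V=94.0356 exercise | (k=3,j=1): S=68.8132, (K−S)⁺=67.1568, hold=63.2621 ⇒ V=67.1568 exercise | (k=3,j=2): S=112.9205, (K−S)⁺=23.0495, hold=28.8562 ⇒ V=28.8562 continue | (k=3,j=3): S=185.2995, (K−S)⁺=0.0000, hold=5.5664 ⇒ V=5.5664 continue  boundary S*=68.8132
step 2: (k=2,j=0): S=53.7181, (K−S)⁺=82.2519, hold=78.3571 ⇒ V=82.2519 exercise | (k=2,j=1): S=88.1500, (K−S)⁺=47.8200, hold=46.7304 ⇒ V=47.8200 exercise | (k=2,j=2): S=144.6517, (K−S)⁺=0.0000, hold=16.7785 ⇒ V=16.7785 continue  boundary S*=88.1500
step 1: (k=1,j=0): S=68.8132, (K−S)⁺=67.1568, hold=63.2621 ⇒ V=67.1568 exercise | (k=1,j=1): S=112.9205, (K−S)⁺=23.0495, hold=31.4543 ⇒ V=31.4543 continue  boundary S*=68.8132
step 0: (k=0,j=0): S=88.1500, (K−S)⁺=47.8200, hold=47.9856 ⇒ V=47.9856 continue  boundary S*=-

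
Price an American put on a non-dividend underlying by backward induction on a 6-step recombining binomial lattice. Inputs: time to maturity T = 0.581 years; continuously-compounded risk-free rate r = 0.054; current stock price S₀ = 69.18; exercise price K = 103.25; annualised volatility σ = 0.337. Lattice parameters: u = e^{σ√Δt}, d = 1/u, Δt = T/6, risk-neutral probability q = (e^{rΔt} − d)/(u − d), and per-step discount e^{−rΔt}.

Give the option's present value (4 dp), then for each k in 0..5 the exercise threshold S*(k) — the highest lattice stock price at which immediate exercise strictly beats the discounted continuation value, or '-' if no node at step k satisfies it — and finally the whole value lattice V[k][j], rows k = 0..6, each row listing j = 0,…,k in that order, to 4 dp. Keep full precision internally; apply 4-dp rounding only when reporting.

params: Δt=0.09683 u=1.11056 d=0.90044 q=0.49876 e^(-rΔt)=0.99478
t_6 payoffs: 66.3761 57.7715 47.1590 34.0700 17.9267 0.0000 0.0000
t_5: node(5,0) S=40.9509 payoff=62.2991 vs cont=61.7607 → 62.2991 [stop]  node(5,1) S=50.5068 payoff=52.7432 vs cont=52.2047 → 52.7432 [stop]  node(5,2) S=62.2927 payoff=40.9573 vs cont=40.4188 → 40.9573 [stop]  node(5,3) S=76.8288 payoff=26.4212 vs cont=25.8827 → 26.4212 [stop]  node(5,4) S=94.7570 payoff=8.4930 vs cont=8.9388 → 8.9388 [wait]  node(5,5) S=116.8687 payoff=0.0000 vs cont=0.0000 → 0.0000 [wait]  ⇒ S*(5)=76.8288
t_4: node(4,0) S=45.4785 payoff=57.7715 vs cont=57.2330 → 57.7715 [stop]  node(4,1) S=56.0910 payoff=47.1590 vs cont=46.6205 → 47.1590 [stop]  node(4,2) S=69.1800 payoff=34.0700 vs cont=33.5315 → 34.0700 [stop]  node(4,3) S=85.3233 payoff=17.9267 vs cont=17.6094 → 17.9267 [stop]  node(4,4) S=105.2337 payoff=0.0000 vs cont=4.4571 → 4.4571 [wait]  ⇒ S*(4)=85.3233
t_3: node(3,0) S=50.5068 payoff=52.7432 vs cont=52.2047 → 52.7432 [stop]  node(3,1) S=62.2927 payoff=40.9573 vs cont=40.4188 → 40.9573 [stop]  node(3,2) S=76.8288 payoff=26.4212 vs cont=25.8827 → 26.4212 [stop]  node(3,3) S=94.7570 payoff=8.4930 vs cont=11.1502 → 11.1502 [wait]  ⇒ S*(3)=76.8288
t_2: node(2,0) S=56.0910 payoff=47.1590 vs cont=46.6205 → 47.1590 [stop]  node(2,1) S=69.1800 payoff=34.0700 vs cont=33.5315 → 34.0700 [stop]  node(2,2) S=85.3233 payoff=17.9267 vs cont=18.7066 → 18.7066 [wait]  ⇒ S*(2)=69.1800
t_1: node(1,0) S=62.2927 payoff=40.9573 vs cont=40.4188 → 40.9573 [stop]  node(1,1) S=76.8288 payoff=26.4212 vs cont=26.2696 → 26.4212 [stop]  ⇒ S*(1)=76.8288
t_0: node(0,0) S=69.1800 payoff=34.0700 vs cont=33.5315 → 34.0700 [stop]  ⇒ S*(0)=69.1800

price = 34.0700
boundary = 69.1800 76.8288 69.1800 76.8288 85.3233 76.8288
tree:
34.0700
40.9573 26.4212
47.1590 34.0700 18.7066
52.7432 40.9573 26.4212 11.1502
57.7715 47.1590 34.0700 17.9267 4.4571
62.2991 52.7432 40.9573 26.4212 8.9388 0.0000
66.3761 57.7715 47.1590 34.0700 17.9267 0.0000 0.0000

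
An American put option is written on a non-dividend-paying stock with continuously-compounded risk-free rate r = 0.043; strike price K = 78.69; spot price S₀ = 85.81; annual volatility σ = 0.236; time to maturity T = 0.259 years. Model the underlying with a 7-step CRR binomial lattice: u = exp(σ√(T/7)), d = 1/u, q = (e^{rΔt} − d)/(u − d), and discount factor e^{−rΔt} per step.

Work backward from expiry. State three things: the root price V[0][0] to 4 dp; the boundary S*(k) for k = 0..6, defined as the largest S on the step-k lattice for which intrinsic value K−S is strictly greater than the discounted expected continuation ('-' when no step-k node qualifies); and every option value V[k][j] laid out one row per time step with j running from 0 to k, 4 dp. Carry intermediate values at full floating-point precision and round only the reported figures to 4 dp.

params: Δt=0.03700 u=1.04644 d=0.95562 q=0.50618 e^(-rΔt)=0.99841
t_7 payoffs: 16.2400 10.3047 3.8053 0.0000 0.0000 0.0000 0.0000 0.0000
t_6: node(6,0) S=65.3503 payoff=13.3397 vs cont=13.2146 → 13.3397 [stop]  node(6,1) S=71.5612 payoff=7.1288 vs cont=7.0037 → 7.1288 [stop]  node(6,2) S=78.3624 payoff=0.3276 vs cont=1.8761 → 1.8761 [wait]  node(6,3) S=85.8100 payoff=0.0000 vs cont=0.0000 → 0.0000 [wait]  node(6,4) S=93.9654 payoff=0.0000 vs cont=0.0000 → 0.0000 [wait]  node(6,5) S=102.8959 payoff=0.0000 vs cont=0.0000 → 0.0000 [wait]  node(6,6) S=112.6751 payoff=0.0000 vs cont=0.0000 → 0.0000 [wait]  ⇒ S*(6)=71.5612
t_5: node(5,0) S=68.3853 payoff=10.3047 vs cont=10.1796 → 10.3047 [stop]  node(5,1) S=74.8847 payoff=3.8053 vs cont=4.4629 → 4.4629 [wait]  node(5,2) S=82.0017 payoff=0.0000 vs cont=0.9250 → 0.9250 [wait]  node(5,3) S=89.7952 payoff=0.0000 vs cont=0.0000 → 0.0000 [wait]  node(5,4) S=98.3293 payoff=0.0000 vs cont=0.0000 → 0.0000 [wait]  node(5,5) S=107.6745 payoff=0.0000 vs cont=0.0000 → 0.0000 [wait]  ⇒ S*(5)=68.3853
t_4: node(4,0) S=71.5612 payoff=7.1288 vs cont=7.3360 → 7.3360 [wait]  node(4,1) S=78.3624 payoff=0.3276 vs cont=2.6678 → 2.6678 [wait]  node(4,2) S=85.8100 payoff=0.0000 vs cont=0.4561 → 0.4561 [wait]  node(4,3) S=93.9654 payoff=0.0000 vs cont=0.0000 → 0.0000 [wait]  node(4,4) S=102.8959 payoff=0.0000 vs cont=0.0000 → 0.0000 [wait]  ⇒ S*(4)=-
t_3: node(3,0) S=74.8847 payoff=3.8053 vs cont=4.9651 → 4.9651 [wait]  node(3,1) S=82.0017 payoff=0.0000 vs cont=1.5458 → 1.5458 [wait]  node(3,2) S=89.7952 payoff=0.0000 vs cont=0.2248 → 0.2248 [wait]  node(3,3) S=98.3293 payoff=0.0000 vs cont=0.0000 → 0.0000 [wait]  ⇒ S*(3)=-
t_2: node(2,0) S=78.3624 payoff=0.3276 vs cont=3.2292 → 3.2292 [wait]  node(2,1) S=85.8100 payoff=0.0000 vs cont=0.8758 → 0.8758 [wait]  node(2,2) S=93.9654 payoff=0.0000 vs cont=0.1109 → 0.1109 [wait]  ⇒ S*(2)=-
t_1: node(1,0) S=82.0017 payoff=0.0000 vs cont=2.0347 → 2.0347 [wait]  node(1,1) S=89.7952 payoff=0.0000 vs cont=0.4878 → 0.4878 [wait]  ⇒ S*(1)=-
t_0: node(0,0) S=85.8100 payoff=0.0000 vs cont=1.2497 → 1.2497 [wait]  ⇒ S*(0)=-

price = 1.2497
boundary = - - - - - 68.3853 71.5612
tree:
1.2497
2.0347 0.4878
3.2292 0.8758 0.1109
4.9651 1.5458 0.2248 0.0000
7.3360 2.6678 0.4561 0.0000 0.0000
10.3047 4.4629 0.9250 0.0000 0.0000 0.0000
13.3397 7.1288 1.8761 0.0000 0.0000 0.0000 0.0000
16.2400 10.3047 3.8053 0.0000 0.0000 0.0000 0.0000 0.0000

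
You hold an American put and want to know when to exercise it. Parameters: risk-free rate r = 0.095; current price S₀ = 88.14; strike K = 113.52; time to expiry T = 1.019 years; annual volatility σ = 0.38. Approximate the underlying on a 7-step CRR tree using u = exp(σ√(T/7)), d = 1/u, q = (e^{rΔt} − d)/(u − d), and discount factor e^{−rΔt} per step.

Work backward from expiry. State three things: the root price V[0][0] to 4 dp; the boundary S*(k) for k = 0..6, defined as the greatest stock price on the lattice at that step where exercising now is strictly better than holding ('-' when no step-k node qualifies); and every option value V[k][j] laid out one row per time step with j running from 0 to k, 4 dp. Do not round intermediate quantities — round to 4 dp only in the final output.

price = 27.0174
boundary = - 76.2442 65.9540 76.2442 65.9540 76.2442 88.1400
tree:
27.0174
37.2758 17.9623
47.5660 26.3546 10.4418
56.4674 37.2758 16.6489 4.8020
64.1675 47.5660 25.5475 8.6094 1.2991
70.8283 56.4674 37.2758 15.0497 2.6973 0.0000
76.5902 64.1675 47.5660 25.3800 5.6004 0.0000 0.0000
81.5744 70.8283 56.4674 37.2758 11.6282 0.0000 0.0000 0.0000

params: Δt=0.14557 u=1.15602 d=0.86504 q=0.51167 e^(-rΔt)=0.98627
t_7 payoffs: 81.5744 70.8283 56.4674 37.2758 11.6282 0.0000 0.0000 0.0000
t_6: node(6,0) S=36.9298 payoff=76.5902 vs cont=75.0311 → 76.5902 [stop]  node(6,1) S=49.3525 payoff=64.1675 vs cont=62.6084 → 64.1675 [stop]  node(6,2) S=65.9540 payoff=47.5660 vs cont=46.0069 → 47.5660 [stop]  node(6,3) S=88.1400 payoff=25.3800 vs cont=23.8209 → 25.3800 [stop]  node(6,4) S=117.7891 payoff=0.0000 vs cont=5.6004 → 5.6004 [wait]  node(6,5) S=157.4117 payoff=0.0000 vs cont=0.0000 → 0.0000 [wait]  node(6,6) S=210.3628 payoff=0.0000 vs cont=0.0000 → 0.0000 [wait]  ⇒ S*(6)=88.1400
t_5: node(5,0) S=42.6917 payoff=70.8283 vs cont=69.2692 → 70.8283 [stop]  node(5,1) S=57.0526 payoff=56.4674 vs cont=54.9083 → 56.4674 [stop]  node(5,2) S=76.2442 payoff=37.2758 vs cont=35.7167 → 37.2758 [stop]  node(5,3) S=101.8918 payoff=11.6282 vs cont=15.0497 → 15.0497 [wait]  node(5,4) S=136.1667 payoff=0.0000 vs cont=2.6973 → 2.6973 [wait]  node(5,5) S=181.9713 payoff=0.0000 vs cont=0.0000 → 0.0000 [wait]  ⇒ S*(5)=76.2442
t_4: node(4,0) S=49.3525 payoff=64.1675 vs cont=62.6084 → 64.1675 [stop]  node(4,1) S=65.9540 payoff=47.5660 vs cont=46.0069 → 47.5660 [stop]  node(4,2) S=88.1400 payoff=25.3800 vs cont=25.5475 → 25.5475 [wait]  node(4,3) S=117.7891 payoff=0.0000 vs cont=8.6094 → 8.6094 [wait]  node(4,4) S=157.4117 payoff=0.0000 vs cont=1.2991 → 1.2991 [wait]  ⇒ S*(4)=65.9540
t_3: node(3,0) S=57.0526 payoff=56.4674 vs cont=54.9083 → 56.4674 [stop]  node(3,1) S=76.2442 payoff=37.2758 vs cont=35.8012 → 37.2758 [stop]  node(3,2) S=101.8918 payoff=11.6282 vs cont=16.6489 → 16.6489 [wait]  node(3,3) S=136.1667 payoff=0.0000 vs cont=4.8020 → 4.8020 [wait]  ⇒ S*(3)=76.2442
t_2: node(2,0) S=65.9540 payoff=47.5660 vs cont=46.0069 → 47.5660 [stop]  node(2,1) S=88.1400 payoff=25.3800 vs cont=26.3546 → 26.3546 [wait]  node(2,2) S=117.7891 payoff=0.0000 vs cont=10.4418 → 10.4418 [wait]  ⇒ S*(2)=65.9540
t_1: node(1,0) S=76.2442 payoff=37.2758 vs cont=36.2085 → 37.2758 [stop]  node(1,1) S=101.8918 payoff=11.6282 vs cont=17.9623 → 17.9623 [wait]  ⇒ S*(1)=76.2442
t_0: node(0,0) S=88.1400 payoff=25.3800 vs cont=27.0174 → 27.0174 [wait]  ⇒ S*(0)=-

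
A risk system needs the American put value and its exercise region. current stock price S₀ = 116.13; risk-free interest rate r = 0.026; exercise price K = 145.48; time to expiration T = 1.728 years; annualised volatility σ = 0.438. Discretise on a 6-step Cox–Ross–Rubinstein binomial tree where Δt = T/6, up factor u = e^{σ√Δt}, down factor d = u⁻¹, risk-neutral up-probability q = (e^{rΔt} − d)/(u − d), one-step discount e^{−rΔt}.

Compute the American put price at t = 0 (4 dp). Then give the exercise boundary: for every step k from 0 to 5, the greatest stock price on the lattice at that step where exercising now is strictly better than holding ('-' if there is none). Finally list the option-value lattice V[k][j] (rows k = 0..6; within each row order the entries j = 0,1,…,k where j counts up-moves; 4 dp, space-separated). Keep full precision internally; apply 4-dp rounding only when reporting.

price = 43.9930
boundary = - - 72.5735 57.3713 72.5735 91.8039
tree:
43.9930
57.6748 28.4821
72.9065 40.5497 14.6317
88.1087 55.6485 23.3011 4.5858
100.1265 72.9065 36.0860 8.5143 0.0000
109.6268 88.1087 53.6761 15.8081 0.0000 0.0000
117.1371 100.1265 72.9065 29.3500 0.0000 0.0000 0.0000

Δt=0.28800  u=1.26498  d=0.79053  q=0.45735  discount=0.99254
step 6 (expiry): payoffs max(K−S,0) = 117.1371 100.1265 72.9065 29.3500 0.0000 0.0000 0.0000
step 5: (k=5,j=0): S=35.8532, (K−S)⁺=109.6268, hold=108.5415 ⇒ V=109.6268 exercise | (k=5,j=1): S=57.3713, (K−S)⁺=88.1087, hold=87.0234 ⇒ V=88.1087 exercise | (k=5,j=2): S=91.8039, (K−S)⁺=53.6761, hold=52.5908 ⇒ V=53.6761 exercise | (k=5,j=3): S=146.9020, (K−S)⁺=0.0000, hold=15.8081 ⇒ V=15.8081 continue | (k=5,j=4): S=235.0684, (K−S)⁺=0.0000, hold=0.0000 ⇒ V=0.0000 continue | (k=5,j=5): S=376.1498, (K−S)⁺=0.0000, hold=0.0000 ⇒ V=0.0000 continue  boundary S*=91.8039
step 4: (k=4,j=0): S=45.3535, (K−S)⁺=100.1265, hold=99.0412 ⇒ V=100.1265 exercise | (k=4,j=1): S=72.5735, (K−S)⁺=72.9065, hold=71.8213 ⇒ V=72.9065 exercise | (k=4,j=2): S=116.1300, (K−S)⁺=29.3500, hold=36.0860 ⇒ V=36.0860 continue | (k=4,j=3): S=185.8279, (K−S)⁺=0.0000, hold=8.5143 ⇒ V=8.5143 continue | (k=4,j=4): S=297.3566, (K−S)⁺=0.0000, hold=0.0000 ⇒ V=0.0000 continue  boundary S*=72.5735
step 3: (k=3,j=0): S=57.3713, (K−S)⁺=88.1087, hold=87.0234 ⇒ V=88.1087 exercise | (k=3,j=1): S=91.8039, (K−S)⁺=53.6761, hold=55.6485 ⇒ V=55.6485 continue | (k=3,j=2): S=146.9020, (K−S)⁺=0.0000, hold=23.3011 ⇒ V=23.3011 continue | (k=3,j=3): S=235.0684, (K−S)⁺=0.0000, hold=4.5858 ⇒ V=4.5858 continue  boundary S*=57.3713
step 2: (k=2,j=0): S=72.5735, (K−S)⁺=72.9065, hold=72.7166 ⇒ V=72.9065 exercise | (k=2,j=1): S=116.1300, (K−S)⁺=29.3500, hold=40.5497 ⇒ V=40.5497 continue | (k=2,j=2): S=185.8279, (K−S)⁺=0.0000, hold=14.6317 ⇒ V=14.6317 continue  boundary S*=72.5735
step 1: (k=1,j=0): S=91.8039, (K−S)⁺=53.6761, hold=57.6748 ⇒ V=57.6748 continue | (k=1,j=1): S=146.9020, (K−S)⁺=0.0000, hold=28.4821 ⇒ V=28.4821 continue  boundary S*=-
step 0: (k=0,j=0): S=116.1300, (K−S)⁺=29.3500, hold=43.9930 ⇒ V=43.9930 continue  boundary S*=-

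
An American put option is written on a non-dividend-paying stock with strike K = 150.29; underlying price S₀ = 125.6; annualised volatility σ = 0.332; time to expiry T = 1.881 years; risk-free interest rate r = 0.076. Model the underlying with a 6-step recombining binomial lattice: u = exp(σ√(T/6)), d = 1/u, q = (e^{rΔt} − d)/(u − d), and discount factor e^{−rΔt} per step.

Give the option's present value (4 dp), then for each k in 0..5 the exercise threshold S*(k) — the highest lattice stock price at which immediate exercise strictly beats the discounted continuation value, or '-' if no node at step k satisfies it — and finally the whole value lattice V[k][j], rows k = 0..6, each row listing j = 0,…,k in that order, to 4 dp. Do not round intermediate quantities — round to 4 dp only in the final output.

price = 30.9117
boundary = - 104.2938 86.6019 104.2938 86.6019 104.2938
tree:
30.9117
45.9962 18.3222
63.6881 29.5919 8.6945
78.3789 45.9962 15.7135 2.5718
90.5775 63.6881 27.5192 5.4659 0.0000
100.7069 78.3789 45.9962 11.6169 0.0000 0.0000
109.1179 90.5775 63.6881 24.6900 0.0000 0.0000 0.0000

Δt=0.31350, u=1.20429, d=0.83036, q=0.51814, disc=e^(-rΔt)=0.97646
k=6 terminal: V=max(K-S,0) → 109.1179 90.5775 63.6881 24.6900 0.0000 0.0000 0.0000
k=5: j=0 S=49.5831 intr=100.7069 cont=97.1684 V=100.7069[EX]; j=1 S=71.9111 intr=78.3789 cont=74.8404 V=78.3789[EX]; j=2 S=104.2938 intr=45.9962 cont=42.4577 V=45.9962[EX]; j=3 S=151.2589 intr=0.0000 cont=11.6169 V=11.6169[hold]; j=4 S=219.3730 intr=0.0000 cont=0.0000 V=0.0000[hold]; j=5 S=318.1599 intr=0.0000 cont=0.0000 V=0.0000[hold]  S*(5)=104.2938
k=4: j=0 S=59.7125 intr=90.5775 cont=87.0390 V=90.5775[EX]; j=1 S=86.6019 intr=63.6881 cont=60.1496 V=63.6881[EX]; j=2 S=125.6000 intr=24.6900 cont=27.5192 V=27.5192[hold]; j=3 S=182.1596 intr=0.0000 cont=5.4659 V=5.4659[hold]; j=4 S=264.1887 intr=0.0000 cont=0.0000 V=0.0000[hold]  S*(4)=86.6019
k=3: j=0 S=71.9111 intr=78.3789 cont=74.8404 V=78.3789[EX]; j=1 S=104.2938 intr=45.9962 cont=43.8891 V=45.9962[EX]; j=2 S=151.2589 intr=0.0000 cont=15.7135 V=15.7135[hold]; j=3 S=219.3730 intr=0.0000 cont=2.5718 V=2.5718[hold]  S*(3)=104.2938
k=2: j=0 S=86.6019 intr=63.6881 cont=60.1496 V=63.6881[EX]; j=1 S=125.6000 intr=24.6900 cont=29.5919 V=29.5919[hold]; j=2 S=182.1596 intr=0.0000 cont=8.6945 V=8.6945[hold]  S*(2)=86.6019
k=1: j=0 S=104.2938 intr=45.9962 cont=44.9378 V=45.9962[EX]; j=1 S=151.2589 intr=0.0000 cont=18.3222 V=18.3222[hold]  S*(1)=104.2938
k=0: j=0 S=125.6000 intr=24.6900 cont=30.9117 V=30.9117[hold]  S*(0)=-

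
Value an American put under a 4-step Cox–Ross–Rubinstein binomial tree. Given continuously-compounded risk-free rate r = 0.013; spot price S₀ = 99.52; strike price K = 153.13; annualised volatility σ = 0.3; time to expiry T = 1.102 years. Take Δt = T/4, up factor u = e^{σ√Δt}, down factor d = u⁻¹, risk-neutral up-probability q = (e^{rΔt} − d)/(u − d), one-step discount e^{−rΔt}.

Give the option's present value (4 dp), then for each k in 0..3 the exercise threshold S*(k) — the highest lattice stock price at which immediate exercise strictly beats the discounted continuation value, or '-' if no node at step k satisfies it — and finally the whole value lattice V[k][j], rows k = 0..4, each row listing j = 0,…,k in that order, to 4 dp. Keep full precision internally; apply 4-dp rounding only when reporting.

price = 54.2768
boundary = - 85.0207 99.5200 116.4920
tree:
54.2768
68.1093 39.2194
80.4962 53.6100 23.4234
91.0784 68.1093 36.6380 8.8227
100.1189 80.4962 53.6100 16.7715 0.0000

Δt=0.27550  u=1.17054  d=0.85431  q=0.47206  discount=0.99642
step 4 (expiry): payoffs max(K−S,0) = 100.1189 80.4962 53.6100 16.7715 0.0000
step 3: (k=3,j=0): S=62.0516, (K−S)⁺=91.0784, hold=90.5310 ⇒ V=91.0784 exercise | (k=3,j=1): S=85.0207, (K−S)⁺=68.1093, hold=67.5619 ⇒ V=68.1093 exercise | (k=3,j=2): S=116.4920, (K−S)⁺=36.6380, hold=36.0905 ⇒ V=36.6380 exercise | (k=3,j=3): S=159.6129, (K−S)⁺=0.0000, hold=8.8227 ⇒ V=8.8227 continue  boundary S*=116.4920
step 2: (k=2,j=0): S=72.6338, (K−S)⁺=80.4962, hold=79.9488 ⇒ V=80.4962 exercise | (k=2,j=1): S=99.5200, (K−S)⁺=53.6100, hold=53.0625 ⇒ V=53.6100 exercise | (k=2,j=2): S=136.3585, (K−S)⁺=16.7715, hold=23.4234 ⇒ V=23.4234 continue  boundary S*=99.5200
step 1: (k=1,j=0): S=85.0207, (K−S)⁺=68.1093, hold=67.5619 ⇒ V=68.1093 exercise | (k=1,j=1): S=116.4920, (K−S)⁺=36.6380, hold=39.2194 ⇒ V=39.2194 continue  boundary S*=85.0207
step 0: (k=0,j=0): S=99.5200, (K−S)⁺=53.6100, hold=54.2768 ⇒ V=54.2768 continue  boundary S*=-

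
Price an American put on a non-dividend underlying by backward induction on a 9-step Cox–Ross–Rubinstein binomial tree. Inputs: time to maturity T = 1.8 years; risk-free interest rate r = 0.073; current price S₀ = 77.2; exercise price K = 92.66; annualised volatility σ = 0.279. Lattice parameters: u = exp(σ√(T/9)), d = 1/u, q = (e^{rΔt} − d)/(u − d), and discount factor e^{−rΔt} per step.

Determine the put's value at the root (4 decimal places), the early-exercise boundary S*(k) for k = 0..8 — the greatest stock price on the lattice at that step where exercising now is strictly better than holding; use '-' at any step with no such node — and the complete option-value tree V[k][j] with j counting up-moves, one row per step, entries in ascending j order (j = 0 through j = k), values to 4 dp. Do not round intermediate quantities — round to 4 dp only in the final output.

params: Δt=0.20000 u=1.13289 d=0.88270 q=0.52763 e^(-rΔt)=0.98551
t_9 payoffs: 67.5455 60.4270 51.2908 39.5651 24.5157 5.2008 0.0000 0.0000 0.0000 0.0000
t_8: node(8,0) S=28.4520 payoff=64.2080 vs cont=62.8650 → 64.2080 [stop]  node(8,1) S=36.5165 payoff=56.1435 vs cont=54.8005 → 56.1435 [stop]  node(8,2) S=46.8668 payoff=45.7932 vs cont=44.4502 → 45.7932 [stop]  node(8,3) S=60.1508 payoff=32.5092 vs cont=31.1662 → 32.5092 [stop]  node(8,4) S=77.2000 payoff=15.4600 vs cont=14.1170 → 15.4600 [stop]  node(8,5) S=99.0817 payoff=0.0000 vs cont=2.4211 → 2.4211 [wait]  node(8,6) S=127.1656 payoff=0.0000 vs cont=0.0000 → 0.0000 [wait]  node(8,7) S=163.2096 payoff=0.0000 vs cont=0.0000 → 0.0000 [wait]  node(8,8) S=209.4699 payoff=0.0000 vs cont=0.0000 → 0.0000 [wait]  ⇒ S*(8)=77.2000
t_7: node(7,0) S=32.2330 payoff=60.4270 vs cont=59.0840 → 60.4270 [stop]  node(7,1) S=41.3692 payoff=51.2908 vs cont=49.9478 → 51.2908 [stop]  node(7,2) S=53.0949 payoff=39.5651 vs cont=38.2220 → 39.5651 [stop]  node(7,3) S=68.1443 payoff=24.5157 vs cont=23.1727 → 24.5157 [stop]  node(7,4) S=87.4592 payoff=5.2008 vs cont=8.4559 → 8.4559 [wait]  node(7,5) S=112.2487 payoff=0.0000 vs cont=1.1271 → 1.1271 [wait]  node(7,6) S=144.0647 payoff=0.0000 vs cont=0.0000 → 0.0000 [wait]  node(7,7) S=184.8986 payoff=0.0000 vs cont=0.0000 → 0.0000 [wait]  ⇒ S*(7)=68.1443
t_6: node(6,0) S=36.5165 payoff=56.1435 vs cont=54.8005 → 56.1435 [stop]  node(6,1) S=46.8668 payoff=45.7932 vs cont=44.4502 → 45.7932 [stop]  node(6,2) S=60.1508 payoff=32.5092 vs cont=31.1662 → 32.5092 [stop]  node(6,3) S=77.2000 payoff=15.4600 vs cont=15.8096 → 15.8096 [wait]  node(6,4) S=99.0817 payoff=0.0000 vs cont=4.5225 → 4.5225 [wait]  node(6,5) S=127.1656 payoff=0.0000 vs cont=0.5247 → 0.5247 [wait]  node(6,6) S=163.2096 payoff=0.0000 vs cont=0.0000 → 0.0000 [wait]  ⇒ S*(6)=60.1508
t_5: node(5,0) S=41.3692 payoff=51.2908 vs cont=49.9478 → 51.2908 [stop]  node(5,1) S=53.0949 payoff=39.5651 vs cont=38.2220 → 39.5651 [stop]  node(5,2) S=68.1443 payoff=24.5157 vs cont=23.3545 → 24.5157 [stop]  node(5,3) S=87.4592 payoff=5.2008 vs cont=9.7113 → 9.7113 [wait]  node(5,4) S=112.2487 payoff=0.0000 vs cont=2.3782 → 2.3782 [wait]  node(5,5) S=144.0647 payoff=0.0000 vs cont=0.2443 → 0.2443 [wait]  ⇒ S*(5)=68.1443
t_4: node(4,0) S=46.8668 payoff=45.7932 vs cont=44.4502 → 45.7932 [stop]  node(4,1) S=60.1508 payoff=32.5092 vs cont=31.1662 → 32.5092 [stop]  node(4,2) S=77.2000 payoff=15.4600 vs cont=16.4624 → 16.4624 [wait]  node(4,3) S=99.0817 payoff=0.0000 vs cont=5.7575 → 5.7575 [wait]  node(4,4) S=127.1656 payoff=0.0000 vs cont=1.2341 → 1.2341 [wait]  ⇒ S*(4)=60.1508
t_3: node(3,0) S=53.0949 payoff=39.5651 vs cont=38.2220 → 39.5651 [stop]  node(3,1) S=68.1443 payoff=24.5157 vs cont=23.6940 → 24.5157 [stop]  node(3,2) S=87.4592 payoff=5.2008 vs cont=10.6574 → 10.6574 [wait]  node(3,3) S=112.2487 payoff=0.0000 vs cont=3.3219 → 3.3219 [wait]  ⇒ S*(3)=68.1443
t_2: node(2,0) S=60.1508 payoff=32.5092 vs cont=31.1662 → 32.5092 [stop]  node(2,1) S=77.2000 payoff=15.4600 vs cont=16.9543 → 16.9543 [wait]  node(2,2) S=99.0817 payoff=0.0000 vs cont=6.6886 → 6.6886 [wait]  ⇒ S*(2)=60.1508
t_1: node(1,0) S=68.1443 payoff=24.5157 vs cont=23.9498 → 24.5157 [stop]  node(1,1) S=87.4592 payoff=5.2008 vs cont=11.3706 → 11.3706 [wait]  ⇒ S*(1)=68.1443
t_0: node(0,0) S=77.2000 payoff=15.4600 vs cont=17.3252 → 17.3252 [wait]  ⇒ S*(0)=-

price = 17.3252
boundary = - 68.1443 60.1508 68.1443 60.1508 68.1443 60.1508 68.1443 77.2000
tree:
17.3252
24.5157 11.3706
32.5092 16.9543 6.6886
39.5651 24.5157 10.6574 3.3219
45.7932 32.5092 16.4624 5.7575 1.2341
51.2908 39.5651 24.5157 9.7113 2.3782 0.2443
56.1435 45.7932 32.5092 15.8096 4.5225 0.5247 0.0000
60.4270 51.2908 39.5651 24.5157 8.4559 1.1271 0.0000 0.0000
64.2080 56.1435 45.7932 32.5092 15.4600 2.4211 0.0000 0.0000 0.0000
67.5455 60.4270 51.2908 39.5651 24.5157 5.2008 0.0000 0.0000 0.0000 0.0000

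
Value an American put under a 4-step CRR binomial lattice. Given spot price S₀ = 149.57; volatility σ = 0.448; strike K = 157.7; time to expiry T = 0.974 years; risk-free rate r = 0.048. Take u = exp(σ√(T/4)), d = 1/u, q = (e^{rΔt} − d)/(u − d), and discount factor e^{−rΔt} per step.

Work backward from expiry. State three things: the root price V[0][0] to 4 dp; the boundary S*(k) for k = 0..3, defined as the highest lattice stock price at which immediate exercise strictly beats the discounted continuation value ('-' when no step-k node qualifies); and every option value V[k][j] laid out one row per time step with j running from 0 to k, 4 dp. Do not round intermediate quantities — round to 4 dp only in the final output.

params: Δt=0.24350 u=1.24741 d=0.80166 q=0.47133 e^(-rΔt)=0.98838
t_4 payoffs: 95.9256 61.5772 8.1300 0.0000 0.0000
t_3: node(3,0) S=77.0580 payoff=80.6420 vs cont=78.8096 → 80.6420 [stop]  node(3,1) S=119.9045 payoff=37.7955 vs cont=35.9630 → 37.7955 [stop]  node(3,2) S=186.5750 payoff=0.0000 vs cont=4.2481 → 4.2481 [wait]  node(3,3) S=290.3163 payoff=0.0000 vs cont=0.0000 → 0.0000 [wait]  ⇒ S*(3)=119.9045
t_2: node(2,0) S=96.1228 payoff=61.5772 vs cont=59.7447 → 61.5772 [stop]  node(2,1) S=149.5700 payoff=8.1300 vs cont=21.7281 → 21.7281 [wait]  node(2,2) S=232.7354 payoff=0.0000 vs cont=2.2198 → 2.2198 [wait]  ⇒ S*(2)=96.1228
t_1: node(1,0) S=119.9045 payoff=37.7955 vs cont=42.2978 → 42.2978 [wait]  node(1,1) S=186.5750 payoff=0.0000 vs cont=12.3876 → 12.3876 [wait]  ⇒ S*(1)=-
t_0: node(0,0) S=149.5700 payoff=8.1300 vs cont=27.8725 → 27.8725 [wait]  ⇒ S*(0)=-

price = 27.8725
boundary = - - 96.1228 119.9045
tree:
27.8725
42.2978 12.3876
61.5772 21.7281 2.2198
80.6420 37.7955 4.2481 0.0000
95.9256 61.5772 8.1300 0.0000 0.0000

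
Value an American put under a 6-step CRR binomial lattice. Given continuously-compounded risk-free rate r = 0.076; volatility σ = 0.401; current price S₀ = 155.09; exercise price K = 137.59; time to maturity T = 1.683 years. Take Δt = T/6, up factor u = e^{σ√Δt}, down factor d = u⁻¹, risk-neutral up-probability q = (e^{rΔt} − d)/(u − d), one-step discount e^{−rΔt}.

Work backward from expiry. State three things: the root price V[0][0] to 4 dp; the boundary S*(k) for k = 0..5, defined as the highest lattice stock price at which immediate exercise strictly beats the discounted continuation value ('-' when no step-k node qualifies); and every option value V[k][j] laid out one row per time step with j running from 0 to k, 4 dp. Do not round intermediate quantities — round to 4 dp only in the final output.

price = 15.9227
boundary = - - - 82.0123 101.4178 82.0123
tree:
15.9227
25.0400 7.4016
38.0826 12.9484 2.1186
55.5777 22.0578 4.3066 0.0000
71.2700 36.1722 8.7541 0.0000 0.0000
83.9598 55.5777 17.7949 0.0000 0.0000 0.0000
94.2215 71.2700 36.1722 0.0000 0.0000 0.0000 0.0000

Δt=0.28050, u=1.23662, d=0.80866, q=0.49745, disc=e^(-rΔt)=0.97891
k=6 terminal: V=max(K-S,0) → 94.2215 71.2700 36.1722 0.0000 0.0000 0.0000 0.0000
k=5: j=0 S=53.6302 intr=83.9598 cont=81.0577 V=83.9598[EX]; j=1 S=82.0123 intr=55.5777 cont=52.6756 V=55.5777[EX]; j=2 S=125.4148 intr=12.1752 cont=17.7949 V=17.7949[hold]; j=3 S=191.7868 intr=0.0000 cont=0.0000 V=0.0000[hold]; j=4 S=293.2840 intr=0.0000 cont=0.0000 V=0.0000[hold]; j=5 S=448.4955 intr=0.0000 cont=0.0000 V=0.0000[hold]  S*(5)=82.0123
k=4: j=0 S=66.3200 intr=71.2700 cont=68.3679 V=71.2700[EX]; j=1 S=101.4178 intr=36.1722 cont=36.0067 V=36.1722[EX]; j=2 S=155.0900 intr=0.0000 cont=8.7541 V=8.7541[hold]; j=3 S=237.1666 intr=0.0000 cont=0.0000 V=0.0000[hold]; j=4 S=362.6797 intr=0.0000 cont=0.0000 V=0.0000[hold]  S*(4)=101.4178
k=3: j=0 S=82.0123 intr=55.5777 cont=52.6756 V=55.5777[EX]; j=1 S=125.4148 intr=12.1752 cont=22.0578 V=22.0578[hold]; j=2 S=191.7868 intr=0.0000 cont=4.3066 V=4.3066[hold]; j=3 S=293.2840 intr=0.0000 cont=0.0000 V=0.0000[hold]  S*(3)=82.0123
k=2: j=0 S=101.4178 intr=36.1722 cont=38.0826 V=38.0826[hold]; j=1 S=155.0900 intr=0.0000 cont=12.9484 V=12.9484[hold]; j=2 S=237.1666 intr=0.0000 cont=2.1186 V=2.1186[hold]  S*(2)=-
k=1: j=0 S=125.4148 intr=12.1752 cont=25.0400 V=25.0400[hold]; j=1 S=191.7868 intr=0.0000 cont=7.4016 V=7.4016[hold]  S*(1)=-
k=0: j=0 S=155.0900 intr=0.0000 cont=15.9227 V=15.9227[hold]  S*(0)=-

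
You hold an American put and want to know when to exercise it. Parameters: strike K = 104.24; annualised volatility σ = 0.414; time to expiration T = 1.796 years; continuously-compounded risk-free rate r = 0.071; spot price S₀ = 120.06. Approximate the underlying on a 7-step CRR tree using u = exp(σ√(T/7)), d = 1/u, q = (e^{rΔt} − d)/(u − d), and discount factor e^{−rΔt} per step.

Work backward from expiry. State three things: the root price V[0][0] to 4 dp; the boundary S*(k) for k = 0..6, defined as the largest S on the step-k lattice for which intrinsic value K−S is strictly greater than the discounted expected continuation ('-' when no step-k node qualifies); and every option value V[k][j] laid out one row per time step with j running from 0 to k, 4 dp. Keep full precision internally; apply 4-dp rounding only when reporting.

price = 12.8587
boundary = - - - 64.0000 51.8928 64.0000 78.9319
tree:
12.8587
19.4200 6.5455
28.4642 10.7814 2.4041
40.2400 17.3354 4.3982 0.4292
52.3472 27.0015 7.9747 0.8592 0.0000
62.1640 40.2400 14.3033 1.7199 0.0000 0.0000
70.1237 52.3472 25.3081 3.4430 0.0000 0.0000 0.0000
76.5777 62.1640 40.2400 6.8923 0.0000 0.0000 0.0000 0.0000

Δt=0.25657, u=1.23331, d=0.81083, q=0.49128, disc=e^(-rΔt)=0.98195
k=7 terminal: V=max(K-S,0) → 76.5777 62.1640 40.2400 6.8923 0.0000 0.0000 0.0000 0.0000
k=6: j=0 S=34.1163 intr=70.1237 cont=68.2420 V=70.1237[EX]; j=1 S=51.8928 intr=52.3472 cont=50.4655 V=52.3472[EX]; j=2 S=78.9319 intr=25.3081 cont=23.4264 V=25.3081[EX]; j=3 S=120.0600 intr=0.0000 cont=3.4430 V=3.4430[hold]; j=4 S=182.6182 intr=0.0000 cont=0.0000 V=0.0000[hold]; j=5 S=277.7727 intr=0.0000 cont=0.0000 V=0.0000[hold]; j=6 S=422.5083 intr=0.0000 cont=0.0000 V=0.0000[hold]  S*(6)=78.9319
k=5: j=0 S=42.0760 intr=62.1640 cont=60.2823 V=62.1640[EX]; j=1 S=64.0000 intr=40.2400 cont=38.3583 V=40.2400[EX]; j=2 S=97.3477 intr=6.8923 cont=14.3033 V=14.3033[hold]; j=3 S=148.0714 intr=0.0000 cont=1.7199 V=1.7199[hold]; j=4 S=225.2251 intr=0.0000 cont=0.0000 V=0.0000[hold]; j=5 S=342.5804 intr=0.0000 cont=0.0000 V=0.0000[hold]  S*(5)=64.0000
k=4: j=0 S=51.8928 intr=52.3472 cont=50.4655 V=52.3472[EX]; j=1 S=78.9319 intr=25.3081 cont=27.0015 V=27.0015[hold]; j=2 S=120.0600 intr=0.0000 cont=7.9747 V=7.9747[hold]; j=3 S=182.6182 intr=0.0000 cont=0.8592 V=0.8592[hold]; j=4 S=277.7727 intr=0.0000 cont=0.0000 V=0.0000[hold]  S*(4)=51.8928
k=3: j=0 S=64.0000 intr=40.2400 cont=39.1752 V=40.2400[EX]; j=1 S=97.3477 intr=6.8923 cont=17.3354 V=17.3354[hold]; j=2 S=148.0714 intr=0.0000 cont=4.3982 V=4.3982[hold]; j=3 S=225.2251 intr=0.0000 cont=0.4292 V=0.4292[hold]  S*(3)=64.0000
k=2: j=0 S=78.9319 intr=25.3081 cont=28.4642 V=28.4642[hold]; j=1 S=120.0600 intr=0.0000 cont=10.7814 V=10.7814[hold]; j=2 S=182.6182 intr=0.0000 cont=2.4041 V=2.4041[hold]  S*(2)=-
k=1: j=0 S=97.3477 intr=6.8923 cont=19.4200 V=19.4200[hold]; j=1 S=148.0714 intr=0.0000 cont=6.5455 V=6.5455[hold]  S*(1)=-
k=0: j=0 S=120.0600 intr=0.0000 cont=12.8587 V=12.8587[hold]  S*(0)=-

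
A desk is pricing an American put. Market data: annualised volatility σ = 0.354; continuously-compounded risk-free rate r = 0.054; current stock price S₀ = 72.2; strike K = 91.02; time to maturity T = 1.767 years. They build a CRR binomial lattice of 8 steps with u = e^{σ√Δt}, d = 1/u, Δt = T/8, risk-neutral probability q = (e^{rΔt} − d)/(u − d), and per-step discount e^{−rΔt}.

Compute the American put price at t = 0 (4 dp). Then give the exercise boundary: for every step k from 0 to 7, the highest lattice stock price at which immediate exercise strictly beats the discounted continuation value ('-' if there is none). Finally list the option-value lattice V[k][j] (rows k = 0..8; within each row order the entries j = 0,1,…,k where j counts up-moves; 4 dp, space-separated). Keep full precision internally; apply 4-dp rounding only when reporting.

price = 22.5446
boundary = - - 51.7642 61.1341 51.7642 61.1341 51.7642 61.1341
tree:
22.5446
30.2249 15.2373
39.2558 21.7229 8.9746
47.1896 29.8859 13.9020 4.1534
53.9074 39.2558 20.8179 7.1667 1.1726
59.5955 47.1896 29.8859 12.0497 2.3470 0.0000
64.4119 53.9074 39.2558 19.5248 4.6976 0.0000 0.0000
68.4900 59.5955 47.1896 29.8859 9.4026 0.0000 0.0000 0.0000
71.9432 64.4119 53.9074 39.2558 18.8200 0.0000 0.0000 0.0000 0.0000

Δt=0.22087, u=1.18101, d=0.84673, q=0.49440, disc=e^(-rΔt)=0.98814
k=8 terminal: V=max(K-S,0) → 71.9432 64.4119 53.9074 39.2558 18.8200 0.0000 0.0000 0.0000 0.0000
k=7: j=0 S=22.5300 intr=68.4900 cont=67.4109 V=68.4900[EX]; j=1 S=31.4245 intr=59.5955 cont=58.5164 V=59.5955[EX]; j=2 S=43.8304 intr=47.1896 cont=46.1104 V=47.1896[EX]; j=3 S=61.1341 intr=29.8859 cont=28.8068 V=29.8859[EX]; j=4 S=85.2690 intr=5.7510 cont=9.4026 V=9.4026[hold]; j=5 S=118.9320 intr=0.0000 cont=0.0000 V=0.0000[hold]; j=6 S=165.8847 intr=0.0000 cont=0.0000 V=0.0000[hold]; j=7 S=231.3737 intr=0.0000 cont=0.0000 V=0.0000[hold]  S*(7)=61.1341
k=6: j=0 S=26.6081 intr=64.4119 cont=63.3327 V=64.4119[EX]; j=1 S=37.1126 intr=53.9074 cont=52.8282 V=53.9074[EX]; j=2 S=51.7642 intr=39.2558 cont=38.1766 V=39.2558[EX]; j=3 S=72.2000 intr=18.8200 cont=19.5248 V=19.5248[hold]; j=4 S=100.7036 intr=0.0000 cont=4.6976 V=4.6976[hold]; j=5 S=140.4599 intr=0.0000 cont=0.0000 V=0.0000[hold]; j=6 S=195.9116 intr=0.0000 cont=0.0000 V=0.0000[hold]  S*(6)=51.7642
k=5: j=0 S=31.4245 intr=59.5955 cont=58.5164 V=59.5955[EX]; j=1 S=43.8304 intr=47.1896 cont=46.1104 V=47.1896[EX]; j=2 S=61.1341 intr=29.8859 cont=29.1511 V=29.8859[EX]; j=3 S=85.2690 intr=5.7510 cont=12.0497 V=12.0497[hold]; j=4 S=118.9320 intr=0.0000 cont=2.3470 V=2.3470[hold]; j=5 S=165.8847 intr=0.0000 cont=0.0000 V=0.0000[hold]  S*(5)=61.1341
k=4: j=0 S=37.1126 intr=53.9074 cont=52.8282 V=53.9074[EX]; j=1 S=51.7642 intr=39.2558 cont=38.1766 V=39.2558[EX]; j=2 S=72.2000 intr=18.8200 cont=20.8179 V=20.8179[hold]; j=3 S=100.7036 intr=0.0000 cont=7.1667 V=7.1667[hold]; j=4 S=140.4599 intr=0.0000 cont=1.1726 V=1.1726[hold]  S*(4)=51.7642
k=3: j=0 S=43.8304 intr=47.1896 cont=46.1104 V=47.1896[EX]; j=1 S=61.1341 intr=29.8859 cont=29.7828 V=29.8859[EX]; j=2 S=85.2690 intr=5.7510 cont=13.9020 V=13.9020[hold]; j=3 S=118.9320 intr=0.0000 cont=4.1534 V=4.1534[hold]  S*(3)=61.1341
k=2: j=0 S=51.7642 intr=39.2558 cont=38.1766 V=39.2558[EX]; j=1 S=72.2000 intr=18.8200 cont=21.7229 V=21.7229[hold]; j=2 S=100.7036 intr=0.0000 cont=8.9746 V=8.9746[hold]  S*(2)=51.7642
k=1: j=0 S=61.1341 intr=29.8859 cont=30.2249 V=30.2249[hold]; j=1 S=85.2690 intr=5.7510 cont=15.2373 V=15.2373[hold]  S*(1)=-
k=0: j=0 S=72.2000 intr=18.8200 cont=22.5446 V=22.5446[hold]  S*(0)=-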